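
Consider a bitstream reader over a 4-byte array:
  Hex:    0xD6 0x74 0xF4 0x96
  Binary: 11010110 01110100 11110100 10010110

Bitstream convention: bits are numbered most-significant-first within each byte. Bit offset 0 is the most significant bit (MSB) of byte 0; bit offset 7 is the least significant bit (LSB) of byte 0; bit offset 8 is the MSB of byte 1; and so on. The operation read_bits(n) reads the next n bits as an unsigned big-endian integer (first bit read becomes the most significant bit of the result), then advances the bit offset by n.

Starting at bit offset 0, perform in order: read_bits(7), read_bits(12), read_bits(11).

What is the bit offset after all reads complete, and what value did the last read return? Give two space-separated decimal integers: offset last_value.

Read 1: bits[0:7] width=7 -> value=107 (bin 1101011); offset now 7 = byte 0 bit 7; 25 bits remain
Read 2: bits[7:19] width=12 -> value=935 (bin 001110100111); offset now 19 = byte 2 bit 3; 13 bits remain
Read 3: bits[19:30] width=11 -> value=1317 (bin 10100100101); offset now 30 = byte 3 bit 6; 2 bits remain

Answer: 30 1317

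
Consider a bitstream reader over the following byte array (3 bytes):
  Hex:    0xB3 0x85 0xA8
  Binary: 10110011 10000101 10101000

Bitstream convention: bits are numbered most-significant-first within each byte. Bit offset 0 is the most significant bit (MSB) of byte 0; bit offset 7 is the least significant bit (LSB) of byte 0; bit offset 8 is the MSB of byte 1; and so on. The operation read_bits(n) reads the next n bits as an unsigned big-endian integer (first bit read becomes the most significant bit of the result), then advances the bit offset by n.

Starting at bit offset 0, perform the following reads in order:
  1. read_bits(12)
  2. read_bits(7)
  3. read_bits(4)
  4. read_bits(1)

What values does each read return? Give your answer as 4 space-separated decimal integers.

Answer: 2872 45 4 0

Derivation:
Read 1: bits[0:12] width=12 -> value=2872 (bin 101100111000); offset now 12 = byte 1 bit 4; 12 bits remain
Read 2: bits[12:19] width=7 -> value=45 (bin 0101101); offset now 19 = byte 2 bit 3; 5 bits remain
Read 3: bits[19:23] width=4 -> value=4 (bin 0100); offset now 23 = byte 2 bit 7; 1 bits remain
Read 4: bits[23:24] width=1 -> value=0 (bin 0); offset now 24 = byte 3 bit 0; 0 bits remain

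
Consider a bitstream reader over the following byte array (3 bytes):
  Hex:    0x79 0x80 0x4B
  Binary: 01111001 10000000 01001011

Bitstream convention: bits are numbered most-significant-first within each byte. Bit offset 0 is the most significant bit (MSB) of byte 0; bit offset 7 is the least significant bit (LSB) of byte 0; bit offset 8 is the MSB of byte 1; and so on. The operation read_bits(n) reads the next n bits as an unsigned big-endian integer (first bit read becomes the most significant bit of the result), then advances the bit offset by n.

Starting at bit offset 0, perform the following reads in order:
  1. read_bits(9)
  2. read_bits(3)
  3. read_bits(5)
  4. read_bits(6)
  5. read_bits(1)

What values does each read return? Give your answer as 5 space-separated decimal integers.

Answer: 243 0 0 37 1

Derivation:
Read 1: bits[0:9] width=9 -> value=243 (bin 011110011); offset now 9 = byte 1 bit 1; 15 bits remain
Read 2: bits[9:12] width=3 -> value=0 (bin 000); offset now 12 = byte 1 bit 4; 12 bits remain
Read 3: bits[12:17] width=5 -> value=0 (bin 00000); offset now 17 = byte 2 bit 1; 7 bits remain
Read 4: bits[17:23] width=6 -> value=37 (bin 100101); offset now 23 = byte 2 bit 7; 1 bits remain
Read 5: bits[23:24] width=1 -> value=1 (bin 1); offset now 24 = byte 3 bit 0; 0 bits remain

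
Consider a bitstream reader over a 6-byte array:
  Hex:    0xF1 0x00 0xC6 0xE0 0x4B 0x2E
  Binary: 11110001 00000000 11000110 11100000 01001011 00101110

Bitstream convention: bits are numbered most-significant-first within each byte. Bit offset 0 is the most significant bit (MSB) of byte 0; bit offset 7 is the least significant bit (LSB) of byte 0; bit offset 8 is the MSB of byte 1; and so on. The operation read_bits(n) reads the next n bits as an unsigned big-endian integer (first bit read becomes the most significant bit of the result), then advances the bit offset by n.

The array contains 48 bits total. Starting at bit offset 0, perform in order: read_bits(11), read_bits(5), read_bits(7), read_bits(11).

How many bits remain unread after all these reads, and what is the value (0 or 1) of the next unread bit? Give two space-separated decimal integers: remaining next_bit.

Answer: 14 0

Derivation:
Read 1: bits[0:11] width=11 -> value=1928 (bin 11110001000); offset now 11 = byte 1 bit 3; 37 bits remain
Read 2: bits[11:16] width=5 -> value=0 (bin 00000); offset now 16 = byte 2 bit 0; 32 bits remain
Read 3: bits[16:23] width=7 -> value=99 (bin 1100011); offset now 23 = byte 2 bit 7; 25 bits remain
Read 4: bits[23:34] width=11 -> value=897 (bin 01110000001); offset now 34 = byte 4 bit 2; 14 bits remain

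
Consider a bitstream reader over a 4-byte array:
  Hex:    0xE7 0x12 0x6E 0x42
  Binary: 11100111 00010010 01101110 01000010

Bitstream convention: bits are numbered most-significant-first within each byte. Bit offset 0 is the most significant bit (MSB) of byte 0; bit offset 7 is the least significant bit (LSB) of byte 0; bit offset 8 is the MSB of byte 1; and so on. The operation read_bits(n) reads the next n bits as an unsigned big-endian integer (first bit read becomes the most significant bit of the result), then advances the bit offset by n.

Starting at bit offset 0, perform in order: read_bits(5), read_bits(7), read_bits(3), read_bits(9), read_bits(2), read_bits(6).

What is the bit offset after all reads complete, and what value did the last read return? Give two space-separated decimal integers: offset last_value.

Answer: 32 2

Derivation:
Read 1: bits[0:5] width=5 -> value=28 (bin 11100); offset now 5 = byte 0 bit 5; 27 bits remain
Read 2: bits[5:12] width=7 -> value=113 (bin 1110001); offset now 12 = byte 1 bit 4; 20 bits remain
Read 3: bits[12:15] width=3 -> value=1 (bin 001); offset now 15 = byte 1 bit 7; 17 bits remain
Read 4: bits[15:24] width=9 -> value=110 (bin 001101110); offset now 24 = byte 3 bit 0; 8 bits remain
Read 5: bits[24:26] width=2 -> value=1 (bin 01); offset now 26 = byte 3 bit 2; 6 bits remain
Read 6: bits[26:32] width=6 -> value=2 (bin 000010); offset now 32 = byte 4 bit 0; 0 bits remain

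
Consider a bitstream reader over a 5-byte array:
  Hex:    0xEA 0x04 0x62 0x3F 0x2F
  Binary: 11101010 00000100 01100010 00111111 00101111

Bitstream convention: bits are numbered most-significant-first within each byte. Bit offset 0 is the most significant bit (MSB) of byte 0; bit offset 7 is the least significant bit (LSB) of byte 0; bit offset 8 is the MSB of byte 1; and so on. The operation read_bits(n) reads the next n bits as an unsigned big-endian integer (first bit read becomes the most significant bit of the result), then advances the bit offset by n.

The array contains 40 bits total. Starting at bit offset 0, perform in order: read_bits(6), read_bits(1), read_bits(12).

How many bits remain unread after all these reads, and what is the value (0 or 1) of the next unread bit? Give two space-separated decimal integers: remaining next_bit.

Answer: 21 0

Derivation:
Read 1: bits[0:6] width=6 -> value=58 (bin 111010); offset now 6 = byte 0 bit 6; 34 bits remain
Read 2: bits[6:7] width=1 -> value=1 (bin 1); offset now 7 = byte 0 bit 7; 33 bits remain
Read 3: bits[7:19] width=12 -> value=35 (bin 000000100011); offset now 19 = byte 2 bit 3; 21 bits remain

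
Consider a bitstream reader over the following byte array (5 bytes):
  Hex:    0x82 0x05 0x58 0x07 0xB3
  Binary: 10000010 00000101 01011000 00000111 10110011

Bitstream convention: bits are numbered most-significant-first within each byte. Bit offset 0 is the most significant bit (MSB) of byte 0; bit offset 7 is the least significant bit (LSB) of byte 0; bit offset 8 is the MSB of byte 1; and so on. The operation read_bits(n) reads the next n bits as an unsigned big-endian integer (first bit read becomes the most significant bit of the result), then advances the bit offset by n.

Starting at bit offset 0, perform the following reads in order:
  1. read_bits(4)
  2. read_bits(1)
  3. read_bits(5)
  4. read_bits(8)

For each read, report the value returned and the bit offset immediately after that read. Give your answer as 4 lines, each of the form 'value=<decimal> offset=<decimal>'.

Answer: value=8 offset=4
value=0 offset=5
value=8 offset=10
value=21 offset=18

Derivation:
Read 1: bits[0:4] width=4 -> value=8 (bin 1000); offset now 4 = byte 0 bit 4; 36 bits remain
Read 2: bits[4:5] width=1 -> value=0 (bin 0); offset now 5 = byte 0 bit 5; 35 bits remain
Read 3: bits[5:10] width=5 -> value=8 (bin 01000); offset now 10 = byte 1 bit 2; 30 bits remain
Read 4: bits[10:18] width=8 -> value=21 (bin 00010101); offset now 18 = byte 2 bit 2; 22 bits remain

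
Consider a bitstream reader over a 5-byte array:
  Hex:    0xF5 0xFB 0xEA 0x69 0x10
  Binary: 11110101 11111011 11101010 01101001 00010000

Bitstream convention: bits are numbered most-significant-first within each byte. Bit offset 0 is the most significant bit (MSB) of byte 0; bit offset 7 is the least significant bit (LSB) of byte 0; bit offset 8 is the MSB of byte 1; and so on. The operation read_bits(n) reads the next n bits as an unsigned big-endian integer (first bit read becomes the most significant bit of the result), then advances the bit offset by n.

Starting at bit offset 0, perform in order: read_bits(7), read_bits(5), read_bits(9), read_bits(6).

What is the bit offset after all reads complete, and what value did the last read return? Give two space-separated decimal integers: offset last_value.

Answer: 27 19

Derivation:
Read 1: bits[0:7] width=7 -> value=122 (bin 1111010); offset now 7 = byte 0 bit 7; 33 bits remain
Read 2: bits[7:12] width=5 -> value=31 (bin 11111); offset now 12 = byte 1 bit 4; 28 bits remain
Read 3: bits[12:21] width=9 -> value=381 (bin 101111101); offset now 21 = byte 2 bit 5; 19 bits remain
Read 4: bits[21:27] width=6 -> value=19 (bin 010011); offset now 27 = byte 3 bit 3; 13 bits remain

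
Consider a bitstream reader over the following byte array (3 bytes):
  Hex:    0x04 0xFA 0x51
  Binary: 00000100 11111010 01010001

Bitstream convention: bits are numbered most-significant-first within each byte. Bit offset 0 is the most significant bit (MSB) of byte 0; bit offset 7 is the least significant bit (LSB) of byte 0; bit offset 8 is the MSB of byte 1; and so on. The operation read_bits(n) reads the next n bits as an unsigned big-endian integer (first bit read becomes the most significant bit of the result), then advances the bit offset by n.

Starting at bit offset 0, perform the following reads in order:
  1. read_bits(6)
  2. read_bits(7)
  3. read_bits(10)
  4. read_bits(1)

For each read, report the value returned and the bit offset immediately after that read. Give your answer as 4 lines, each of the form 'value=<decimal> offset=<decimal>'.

Answer: value=1 offset=6
value=31 offset=13
value=296 offset=23
value=1 offset=24

Derivation:
Read 1: bits[0:6] width=6 -> value=1 (bin 000001); offset now 6 = byte 0 bit 6; 18 bits remain
Read 2: bits[6:13] width=7 -> value=31 (bin 0011111); offset now 13 = byte 1 bit 5; 11 bits remain
Read 3: bits[13:23] width=10 -> value=296 (bin 0100101000); offset now 23 = byte 2 bit 7; 1 bits remain
Read 4: bits[23:24] width=1 -> value=1 (bin 1); offset now 24 = byte 3 bit 0; 0 bits remain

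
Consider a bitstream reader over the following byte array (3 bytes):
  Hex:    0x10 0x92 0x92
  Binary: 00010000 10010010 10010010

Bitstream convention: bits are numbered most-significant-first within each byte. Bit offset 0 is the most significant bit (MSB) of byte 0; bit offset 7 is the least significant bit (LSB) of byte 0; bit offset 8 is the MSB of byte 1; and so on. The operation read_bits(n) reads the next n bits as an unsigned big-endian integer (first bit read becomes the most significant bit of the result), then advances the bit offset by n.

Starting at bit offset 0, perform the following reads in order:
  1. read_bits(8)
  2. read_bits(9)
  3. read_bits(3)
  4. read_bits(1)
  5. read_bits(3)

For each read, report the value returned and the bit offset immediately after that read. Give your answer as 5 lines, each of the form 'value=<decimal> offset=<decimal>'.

Read 1: bits[0:8] width=8 -> value=16 (bin 00010000); offset now 8 = byte 1 bit 0; 16 bits remain
Read 2: bits[8:17] width=9 -> value=293 (bin 100100101); offset now 17 = byte 2 bit 1; 7 bits remain
Read 3: bits[17:20] width=3 -> value=1 (bin 001); offset now 20 = byte 2 bit 4; 4 bits remain
Read 4: bits[20:21] width=1 -> value=0 (bin 0); offset now 21 = byte 2 bit 5; 3 bits remain
Read 5: bits[21:24] width=3 -> value=2 (bin 010); offset now 24 = byte 3 bit 0; 0 bits remain

Answer: value=16 offset=8
value=293 offset=17
value=1 offset=20
value=0 offset=21
value=2 offset=24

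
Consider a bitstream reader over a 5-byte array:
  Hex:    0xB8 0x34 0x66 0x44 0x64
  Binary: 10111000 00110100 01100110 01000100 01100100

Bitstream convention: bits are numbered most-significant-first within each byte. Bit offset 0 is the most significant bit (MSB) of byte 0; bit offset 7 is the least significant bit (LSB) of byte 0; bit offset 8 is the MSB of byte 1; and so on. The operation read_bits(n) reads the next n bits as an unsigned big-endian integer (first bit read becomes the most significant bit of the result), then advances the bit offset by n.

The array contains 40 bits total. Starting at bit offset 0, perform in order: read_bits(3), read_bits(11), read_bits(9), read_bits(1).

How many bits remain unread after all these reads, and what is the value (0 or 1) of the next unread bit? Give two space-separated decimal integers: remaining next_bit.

Answer: 16 0

Derivation:
Read 1: bits[0:3] width=3 -> value=5 (bin 101); offset now 3 = byte 0 bit 3; 37 bits remain
Read 2: bits[3:14] width=11 -> value=1549 (bin 11000001101); offset now 14 = byte 1 bit 6; 26 bits remain
Read 3: bits[14:23] width=9 -> value=51 (bin 000110011); offset now 23 = byte 2 bit 7; 17 bits remain
Read 4: bits[23:24] width=1 -> value=0 (bin 0); offset now 24 = byte 3 bit 0; 16 bits remain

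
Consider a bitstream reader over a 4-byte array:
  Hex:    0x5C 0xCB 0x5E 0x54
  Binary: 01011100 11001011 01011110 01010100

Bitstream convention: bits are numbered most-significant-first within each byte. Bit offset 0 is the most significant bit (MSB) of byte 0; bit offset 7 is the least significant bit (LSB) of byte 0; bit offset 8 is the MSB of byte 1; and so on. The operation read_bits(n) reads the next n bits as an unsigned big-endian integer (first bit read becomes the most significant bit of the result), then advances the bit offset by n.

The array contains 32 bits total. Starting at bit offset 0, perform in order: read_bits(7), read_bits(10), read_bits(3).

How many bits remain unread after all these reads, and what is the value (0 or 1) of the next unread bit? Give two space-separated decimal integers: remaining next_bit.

Read 1: bits[0:7] width=7 -> value=46 (bin 0101110); offset now 7 = byte 0 bit 7; 25 bits remain
Read 2: bits[7:17] width=10 -> value=406 (bin 0110010110); offset now 17 = byte 2 bit 1; 15 bits remain
Read 3: bits[17:20] width=3 -> value=5 (bin 101); offset now 20 = byte 2 bit 4; 12 bits remain

Answer: 12 1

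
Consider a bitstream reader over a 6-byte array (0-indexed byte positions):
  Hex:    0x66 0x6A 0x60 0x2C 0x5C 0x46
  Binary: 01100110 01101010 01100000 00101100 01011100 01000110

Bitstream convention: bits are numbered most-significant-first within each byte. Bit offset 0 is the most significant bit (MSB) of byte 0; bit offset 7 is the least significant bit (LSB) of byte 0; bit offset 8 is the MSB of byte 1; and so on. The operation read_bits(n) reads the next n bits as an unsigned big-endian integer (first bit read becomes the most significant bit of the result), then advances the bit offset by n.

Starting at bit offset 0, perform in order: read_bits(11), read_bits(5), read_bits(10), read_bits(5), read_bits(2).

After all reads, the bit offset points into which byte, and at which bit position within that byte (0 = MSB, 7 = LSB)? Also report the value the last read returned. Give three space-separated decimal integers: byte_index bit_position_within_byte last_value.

Answer: 4 1 0

Derivation:
Read 1: bits[0:11] width=11 -> value=819 (bin 01100110011); offset now 11 = byte 1 bit 3; 37 bits remain
Read 2: bits[11:16] width=5 -> value=10 (bin 01010); offset now 16 = byte 2 bit 0; 32 bits remain
Read 3: bits[16:26] width=10 -> value=384 (bin 0110000000); offset now 26 = byte 3 bit 2; 22 bits remain
Read 4: bits[26:31] width=5 -> value=22 (bin 10110); offset now 31 = byte 3 bit 7; 17 bits remain
Read 5: bits[31:33] width=2 -> value=0 (bin 00); offset now 33 = byte 4 bit 1; 15 bits remain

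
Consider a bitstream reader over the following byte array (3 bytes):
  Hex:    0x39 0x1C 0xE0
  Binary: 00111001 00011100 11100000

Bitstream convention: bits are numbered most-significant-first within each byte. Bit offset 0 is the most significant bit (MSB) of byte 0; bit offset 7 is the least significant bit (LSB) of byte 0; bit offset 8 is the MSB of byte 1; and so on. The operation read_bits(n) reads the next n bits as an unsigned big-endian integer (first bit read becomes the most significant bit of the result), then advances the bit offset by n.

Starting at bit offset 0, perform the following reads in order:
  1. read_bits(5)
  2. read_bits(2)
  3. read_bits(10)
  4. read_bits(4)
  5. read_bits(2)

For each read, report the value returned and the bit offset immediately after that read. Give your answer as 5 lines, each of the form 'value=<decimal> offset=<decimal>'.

Read 1: bits[0:5] width=5 -> value=7 (bin 00111); offset now 5 = byte 0 bit 5; 19 bits remain
Read 2: bits[5:7] width=2 -> value=0 (bin 00); offset now 7 = byte 0 bit 7; 17 bits remain
Read 3: bits[7:17] width=10 -> value=569 (bin 1000111001); offset now 17 = byte 2 bit 1; 7 bits remain
Read 4: bits[17:21] width=4 -> value=12 (bin 1100); offset now 21 = byte 2 bit 5; 3 bits remain
Read 5: bits[21:23] width=2 -> value=0 (bin 00); offset now 23 = byte 2 bit 7; 1 bits remain

Answer: value=7 offset=5
value=0 offset=7
value=569 offset=17
value=12 offset=21
value=0 offset=23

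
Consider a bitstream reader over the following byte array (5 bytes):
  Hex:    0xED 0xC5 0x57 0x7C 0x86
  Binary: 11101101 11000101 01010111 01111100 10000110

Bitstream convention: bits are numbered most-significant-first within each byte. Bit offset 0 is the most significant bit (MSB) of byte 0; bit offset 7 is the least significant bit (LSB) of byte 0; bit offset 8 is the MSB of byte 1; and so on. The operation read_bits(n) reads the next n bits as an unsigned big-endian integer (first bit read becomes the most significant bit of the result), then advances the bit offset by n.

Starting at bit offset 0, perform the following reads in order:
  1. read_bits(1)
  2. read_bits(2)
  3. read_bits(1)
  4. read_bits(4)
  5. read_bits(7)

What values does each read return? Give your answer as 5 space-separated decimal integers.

Answer: 1 3 0 13 98

Derivation:
Read 1: bits[0:1] width=1 -> value=1 (bin 1); offset now 1 = byte 0 bit 1; 39 bits remain
Read 2: bits[1:3] width=2 -> value=3 (bin 11); offset now 3 = byte 0 bit 3; 37 bits remain
Read 3: bits[3:4] width=1 -> value=0 (bin 0); offset now 4 = byte 0 bit 4; 36 bits remain
Read 4: bits[4:8] width=4 -> value=13 (bin 1101); offset now 8 = byte 1 bit 0; 32 bits remain
Read 5: bits[8:15] width=7 -> value=98 (bin 1100010); offset now 15 = byte 1 bit 7; 25 bits remain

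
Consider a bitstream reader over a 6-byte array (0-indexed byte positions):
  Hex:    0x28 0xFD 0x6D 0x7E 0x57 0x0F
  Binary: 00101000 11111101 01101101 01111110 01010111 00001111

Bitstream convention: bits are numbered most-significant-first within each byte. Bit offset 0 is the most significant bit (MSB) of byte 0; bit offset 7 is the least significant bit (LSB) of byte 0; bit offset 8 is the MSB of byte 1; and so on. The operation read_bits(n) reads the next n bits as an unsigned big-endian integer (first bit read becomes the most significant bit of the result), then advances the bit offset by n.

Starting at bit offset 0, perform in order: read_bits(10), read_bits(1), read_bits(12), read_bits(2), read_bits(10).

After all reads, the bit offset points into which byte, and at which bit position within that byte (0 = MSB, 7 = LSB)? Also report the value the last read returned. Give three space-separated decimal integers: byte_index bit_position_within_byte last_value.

Read 1: bits[0:10] width=10 -> value=163 (bin 0010100011); offset now 10 = byte 1 bit 2; 38 bits remain
Read 2: bits[10:11] width=1 -> value=1 (bin 1); offset now 11 = byte 1 bit 3; 37 bits remain
Read 3: bits[11:23] width=12 -> value=3766 (bin 111010110110); offset now 23 = byte 2 bit 7; 25 bits remain
Read 4: bits[23:25] width=2 -> value=2 (bin 10); offset now 25 = byte 3 bit 1; 23 bits remain
Read 5: bits[25:35] width=10 -> value=1010 (bin 1111110010); offset now 35 = byte 4 bit 3; 13 bits remain

Answer: 4 3 1010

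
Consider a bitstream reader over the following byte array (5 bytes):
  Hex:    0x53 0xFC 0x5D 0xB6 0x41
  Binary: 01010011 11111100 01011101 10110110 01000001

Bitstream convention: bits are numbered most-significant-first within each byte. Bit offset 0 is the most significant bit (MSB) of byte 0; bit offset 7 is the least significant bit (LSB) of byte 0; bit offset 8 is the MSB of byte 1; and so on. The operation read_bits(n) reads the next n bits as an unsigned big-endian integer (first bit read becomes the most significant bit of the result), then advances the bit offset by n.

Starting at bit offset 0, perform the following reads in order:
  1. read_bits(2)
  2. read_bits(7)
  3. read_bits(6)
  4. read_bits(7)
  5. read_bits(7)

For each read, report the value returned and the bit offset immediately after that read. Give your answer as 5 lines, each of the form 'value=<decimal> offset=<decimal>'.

Answer: value=1 offset=2
value=39 offset=9
value=62 offset=15
value=23 offset=22
value=54 offset=29

Derivation:
Read 1: bits[0:2] width=2 -> value=1 (bin 01); offset now 2 = byte 0 bit 2; 38 bits remain
Read 2: bits[2:9] width=7 -> value=39 (bin 0100111); offset now 9 = byte 1 bit 1; 31 bits remain
Read 3: bits[9:15] width=6 -> value=62 (bin 111110); offset now 15 = byte 1 bit 7; 25 bits remain
Read 4: bits[15:22] width=7 -> value=23 (bin 0010111); offset now 22 = byte 2 bit 6; 18 bits remain
Read 5: bits[22:29] width=7 -> value=54 (bin 0110110); offset now 29 = byte 3 bit 5; 11 bits remain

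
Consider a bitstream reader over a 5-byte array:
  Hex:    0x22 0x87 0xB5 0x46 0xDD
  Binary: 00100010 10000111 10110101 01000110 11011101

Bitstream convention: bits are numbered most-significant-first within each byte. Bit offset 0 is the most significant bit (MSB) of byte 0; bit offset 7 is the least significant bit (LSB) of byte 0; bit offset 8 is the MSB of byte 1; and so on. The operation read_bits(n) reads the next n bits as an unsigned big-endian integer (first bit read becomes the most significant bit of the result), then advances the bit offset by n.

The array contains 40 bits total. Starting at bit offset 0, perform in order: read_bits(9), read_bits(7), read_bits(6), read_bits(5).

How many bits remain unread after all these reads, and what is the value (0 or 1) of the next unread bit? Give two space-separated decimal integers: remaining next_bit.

Read 1: bits[0:9] width=9 -> value=69 (bin 001000101); offset now 9 = byte 1 bit 1; 31 bits remain
Read 2: bits[9:16] width=7 -> value=7 (bin 0000111); offset now 16 = byte 2 bit 0; 24 bits remain
Read 3: bits[16:22] width=6 -> value=45 (bin 101101); offset now 22 = byte 2 bit 6; 18 bits remain
Read 4: bits[22:27] width=5 -> value=10 (bin 01010); offset now 27 = byte 3 bit 3; 13 bits remain

Answer: 13 0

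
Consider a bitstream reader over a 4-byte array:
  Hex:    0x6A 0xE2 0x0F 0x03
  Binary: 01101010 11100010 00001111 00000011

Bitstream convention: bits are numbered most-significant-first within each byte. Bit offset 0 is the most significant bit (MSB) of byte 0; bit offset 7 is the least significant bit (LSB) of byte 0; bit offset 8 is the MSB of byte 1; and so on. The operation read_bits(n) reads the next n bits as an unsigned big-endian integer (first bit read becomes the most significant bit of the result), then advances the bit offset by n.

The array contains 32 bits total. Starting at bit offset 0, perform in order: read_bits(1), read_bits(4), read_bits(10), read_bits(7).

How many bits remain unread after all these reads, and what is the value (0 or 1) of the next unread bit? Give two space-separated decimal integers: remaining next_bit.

Read 1: bits[0:1] width=1 -> value=0 (bin 0); offset now 1 = byte 0 bit 1; 31 bits remain
Read 2: bits[1:5] width=4 -> value=13 (bin 1101); offset now 5 = byte 0 bit 5; 27 bits remain
Read 3: bits[5:15] width=10 -> value=369 (bin 0101110001); offset now 15 = byte 1 bit 7; 17 bits remain
Read 4: bits[15:22] width=7 -> value=3 (bin 0000011); offset now 22 = byte 2 bit 6; 10 bits remain

Answer: 10 1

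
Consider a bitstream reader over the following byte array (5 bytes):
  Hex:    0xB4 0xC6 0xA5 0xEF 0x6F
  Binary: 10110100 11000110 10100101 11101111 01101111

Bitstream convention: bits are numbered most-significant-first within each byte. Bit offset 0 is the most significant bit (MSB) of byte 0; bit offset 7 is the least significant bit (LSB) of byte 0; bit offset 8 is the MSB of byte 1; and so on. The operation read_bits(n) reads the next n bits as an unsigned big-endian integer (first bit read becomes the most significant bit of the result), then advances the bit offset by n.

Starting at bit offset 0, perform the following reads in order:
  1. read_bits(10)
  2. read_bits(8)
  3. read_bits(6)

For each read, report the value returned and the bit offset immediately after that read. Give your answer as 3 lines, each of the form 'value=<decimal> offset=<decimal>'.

Answer: value=723 offset=10
value=26 offset=18
value=37 offset=24

Derivation:
Read 1: bits[0:10] width=10 -> value=723 (bin 1011010011); offset now 10 = byte 1 bit 2; 30 bits remain
Read 2: bits[10:18] width=8 -> value=26 (bin 00011010); offset now 18 = byte 2 bit 2; 22 bits remain
Read 3: bits[18:24] width=6 -> value=37 (bin 100101); offset now 24 = byte 3 bit 0; 16 bits remain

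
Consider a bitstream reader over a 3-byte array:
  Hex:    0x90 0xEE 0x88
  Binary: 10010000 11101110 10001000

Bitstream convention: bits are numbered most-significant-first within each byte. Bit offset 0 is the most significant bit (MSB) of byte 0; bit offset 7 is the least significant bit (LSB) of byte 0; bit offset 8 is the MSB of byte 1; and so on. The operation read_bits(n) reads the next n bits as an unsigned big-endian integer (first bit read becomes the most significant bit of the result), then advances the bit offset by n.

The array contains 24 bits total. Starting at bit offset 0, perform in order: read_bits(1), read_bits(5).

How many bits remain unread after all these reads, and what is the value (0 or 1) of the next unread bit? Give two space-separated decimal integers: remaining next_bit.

Answer: 18 0

Derivation:
Read 1: bits[0:1] width=1 -> value=1 (bin 1); offset now 1 = byte 0 bit 1; 23 bits remain
Read 2: bits[1:6] width=5 -> value=4 (bin 00100); offset now 6 = byte 0 bit 6; 18 bits remain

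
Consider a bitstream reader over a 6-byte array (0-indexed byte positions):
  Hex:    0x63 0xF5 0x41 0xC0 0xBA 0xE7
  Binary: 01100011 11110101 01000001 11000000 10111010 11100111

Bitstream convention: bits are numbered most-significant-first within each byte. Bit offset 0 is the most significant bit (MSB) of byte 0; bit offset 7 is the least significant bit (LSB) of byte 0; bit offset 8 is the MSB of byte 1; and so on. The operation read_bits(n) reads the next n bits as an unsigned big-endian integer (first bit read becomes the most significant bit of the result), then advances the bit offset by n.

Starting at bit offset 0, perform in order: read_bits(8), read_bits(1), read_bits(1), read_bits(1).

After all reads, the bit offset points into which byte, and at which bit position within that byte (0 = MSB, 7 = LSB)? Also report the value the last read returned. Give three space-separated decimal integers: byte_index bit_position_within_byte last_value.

Read 1: bits[0:8] width=8 -> value=99 (bin 01100011); offset now 8 = byte 1 bit 0; 40 bits remain
Read 2: bits[8:9] width=1 -> value=1 (bin 1); offset now 9 = byte 1 bit 1; 39 bits remain
Read 3: bits[9:10] width=1 -> value=1 (bin 1); offset now 10 = byte 1 bit 2; 38 bits remain
Read 4: bits[10:11] width=1 -> value=1 (bin 1); offset now 11 = byte 1 bit 3; 37 bits remain

Answer: 1 3 1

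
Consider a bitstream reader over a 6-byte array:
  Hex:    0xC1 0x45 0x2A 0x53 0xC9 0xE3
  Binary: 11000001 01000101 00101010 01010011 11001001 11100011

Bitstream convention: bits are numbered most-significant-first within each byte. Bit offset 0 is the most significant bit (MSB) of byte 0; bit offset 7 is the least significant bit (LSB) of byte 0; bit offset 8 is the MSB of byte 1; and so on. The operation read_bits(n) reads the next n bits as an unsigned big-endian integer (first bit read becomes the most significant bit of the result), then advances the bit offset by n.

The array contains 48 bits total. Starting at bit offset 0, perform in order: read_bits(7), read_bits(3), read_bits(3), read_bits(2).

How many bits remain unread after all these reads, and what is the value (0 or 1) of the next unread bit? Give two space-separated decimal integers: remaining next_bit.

Answer: 33 1

Derivation:
Read 1: bits[0:7] width=7 -> value=96 (bin 1100000); offset now 7 = byte 0 bit 7; 41 bits remain
Read 2: bits[7:10] width=3 -> value=5 (bin 101); offset now 10 = byte 1 bit 2; 38 bits remain
Read 3: bits[10:13] width=3 -> value=0 (bin 000); offset now 13 = byte 1 bit 5; 35 bits remain
Read 4: bits[13:15] width=2 -> value=2 (bin 10); offset now 15 = byte 1 bit 7; 33 bits remain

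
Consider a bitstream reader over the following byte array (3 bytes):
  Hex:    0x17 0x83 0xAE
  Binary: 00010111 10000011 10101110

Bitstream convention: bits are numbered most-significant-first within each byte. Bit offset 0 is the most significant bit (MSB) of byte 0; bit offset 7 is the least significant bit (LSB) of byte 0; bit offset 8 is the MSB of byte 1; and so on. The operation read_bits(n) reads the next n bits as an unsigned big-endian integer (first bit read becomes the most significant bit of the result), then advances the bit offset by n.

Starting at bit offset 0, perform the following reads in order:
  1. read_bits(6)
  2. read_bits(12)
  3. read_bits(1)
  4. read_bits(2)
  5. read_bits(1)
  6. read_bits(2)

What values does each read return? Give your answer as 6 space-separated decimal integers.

Answer: 5 3598 1 1 1 2

Derivation:
Read 1: bits[0:6] width=6 -> value=5 (bin 000101); offset now 6 = byte 0 bit 6; 18 bits remain
Read 2: bits[6:18] width=12 -> value=3598 (bin 111000001110); offset now 18 = byte 2 bit 2; 6 bits remain
Read 3: bits[18:19] width=1 -> value=1 (bin 1); offset now 19 = byte 2 bit 3; 5 bits remain
Read 4: bits[19:21] width=2 -> value=1 (bin 01); offset now 21 = byte 2 bit 5; 3 bits remain
Read 5: bits[21:22] width=1 -> value=1 (bin 1); offset now 22 = byte 2 bit 6; 2 bits remain
Read 6: bits[22:24] width=2 -> value=2 (bin 10); offset now 24 = byte 3 bit 0; 0 bits remain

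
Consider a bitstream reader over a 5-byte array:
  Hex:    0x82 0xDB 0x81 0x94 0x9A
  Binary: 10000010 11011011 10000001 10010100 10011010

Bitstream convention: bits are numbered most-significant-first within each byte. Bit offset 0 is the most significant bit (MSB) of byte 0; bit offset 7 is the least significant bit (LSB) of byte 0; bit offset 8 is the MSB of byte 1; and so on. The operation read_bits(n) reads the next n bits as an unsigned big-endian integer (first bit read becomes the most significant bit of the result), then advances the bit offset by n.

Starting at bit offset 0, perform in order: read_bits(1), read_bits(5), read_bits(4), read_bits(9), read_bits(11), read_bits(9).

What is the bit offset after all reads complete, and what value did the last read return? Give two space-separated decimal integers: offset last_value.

Read 1: bits[0:1] width=1 -> value=1 (bin 1); offset now 1 = byte 0 bit 1; 39 bits remain
Read 2: bits[1:6] width=5 -> value=0 (bin 00000); offset now 6 = byte 0 bit 6; 34 bits remain
Read 3: bits[6:10] width=4 -> value=11 (bin 1011); offset now 10 = byte 1 bit 2; 30 bits remain
Read 4: bits[10:19] width=9 -> value=220 (bin 011011100); offset now 19 = byte 2 bit 3; 21 bits remain
Read 5: bits[19:30] width=11 -> value=101 (bin 00001100101); offset now 30 = byte 3 bit 6; 10 bits remain
Read 6: bits[30:39] width=9 -> value=77 (bin 001001101); offset now 39 = byte 4 bit 7; 1 bits remain

Answer: 39 77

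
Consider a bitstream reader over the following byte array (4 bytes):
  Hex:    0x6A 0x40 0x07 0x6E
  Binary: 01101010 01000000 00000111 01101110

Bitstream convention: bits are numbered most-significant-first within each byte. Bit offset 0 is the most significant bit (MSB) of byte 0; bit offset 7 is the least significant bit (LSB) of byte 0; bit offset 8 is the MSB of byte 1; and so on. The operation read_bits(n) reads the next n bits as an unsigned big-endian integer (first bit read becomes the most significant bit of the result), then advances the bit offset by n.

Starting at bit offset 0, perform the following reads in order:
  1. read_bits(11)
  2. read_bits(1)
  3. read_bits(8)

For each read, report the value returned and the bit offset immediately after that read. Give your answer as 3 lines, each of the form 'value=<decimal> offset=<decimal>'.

Read 1: bits[0:11] width=11 -> value=850 (bin 01101010010); offset now 11 = byte 1 bit 3; 21 bits remain
Read 2: bits[11:12] width=1 -> value=0 (bin 0); offset now 12 = byte 1 bit 4; 20 bits remain
Read 3: bits[12:20] width=8 -> value=0 (bin 00000000); offset now 20 = byte 2 bit 4; 12 bits remain

Answer: value=850 offset=11
value=0 offset=12
value=0 offset=20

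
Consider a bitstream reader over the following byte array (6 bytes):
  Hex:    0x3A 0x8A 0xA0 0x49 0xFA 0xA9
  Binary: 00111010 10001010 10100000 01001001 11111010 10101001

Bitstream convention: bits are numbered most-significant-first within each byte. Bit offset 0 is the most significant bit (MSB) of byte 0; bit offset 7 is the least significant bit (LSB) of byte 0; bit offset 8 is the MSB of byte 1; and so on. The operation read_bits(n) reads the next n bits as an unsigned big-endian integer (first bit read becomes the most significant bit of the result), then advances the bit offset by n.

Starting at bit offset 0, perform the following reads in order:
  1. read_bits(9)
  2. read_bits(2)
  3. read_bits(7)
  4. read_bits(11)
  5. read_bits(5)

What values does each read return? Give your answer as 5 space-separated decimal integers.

Read 1: bits[0:9] width=9 -> value=117 (bin 001110101); offset now 9 = byte 1 bit 1; 39 bits remain
Read 2: bits[9:11] width=2 -> value=0 (bin 00); offset now 11 = byte 1 bit 3; 37 bits remain
Read 3: bits[11:18] width=7 -> value=42 (bin 0101010); offset now 18 = byte 2 bit 2; 30 bits remain
Read 4: bits[18:29] width=11 -> value=1033 (bin 10000001001); offset now 29 = byte 3 bit 5; 19 bits remain
Read 5: bits[29:34] width=5 -> value=7 (bin 00111); offset now 34 = byte 4 bit 2; 14 bits remain

Answer: 117 0 42 1033 7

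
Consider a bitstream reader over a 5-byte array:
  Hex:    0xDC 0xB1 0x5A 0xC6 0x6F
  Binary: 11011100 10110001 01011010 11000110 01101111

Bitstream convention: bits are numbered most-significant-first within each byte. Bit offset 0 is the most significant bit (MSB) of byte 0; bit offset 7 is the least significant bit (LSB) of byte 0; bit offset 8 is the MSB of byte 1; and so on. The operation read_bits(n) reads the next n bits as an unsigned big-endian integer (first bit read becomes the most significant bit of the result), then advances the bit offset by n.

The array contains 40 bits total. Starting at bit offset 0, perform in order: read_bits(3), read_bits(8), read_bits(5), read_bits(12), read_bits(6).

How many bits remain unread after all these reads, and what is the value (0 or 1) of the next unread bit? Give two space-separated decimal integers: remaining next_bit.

Answer: 6 1

Derivation:
Read 1: bits[0:3] width=3 -> value=6 (bin 110); offset now 3 = byte 0 bit 3; 37 bits remain
Read 2: bits[3:11] width=8 -> value=229 (bin 11100101); offset now 11 = byte 1 bit 3; 29 bits remain
Read 3: bits[11:16] width=5 -> value=17 (bin 10001); offset now 16 = byte 2 bit 0; 24 bits remain
Read 4: bits[16:28] width=12 -> value=1452 (bin 010110101100); offset now 28 = byte 3 bit 4; 12 bits remain
Read 5: bits[28:34] width=6 -> value=25 (bin 011001); offset now 34 = byte 4 bit 2; 6 bits remain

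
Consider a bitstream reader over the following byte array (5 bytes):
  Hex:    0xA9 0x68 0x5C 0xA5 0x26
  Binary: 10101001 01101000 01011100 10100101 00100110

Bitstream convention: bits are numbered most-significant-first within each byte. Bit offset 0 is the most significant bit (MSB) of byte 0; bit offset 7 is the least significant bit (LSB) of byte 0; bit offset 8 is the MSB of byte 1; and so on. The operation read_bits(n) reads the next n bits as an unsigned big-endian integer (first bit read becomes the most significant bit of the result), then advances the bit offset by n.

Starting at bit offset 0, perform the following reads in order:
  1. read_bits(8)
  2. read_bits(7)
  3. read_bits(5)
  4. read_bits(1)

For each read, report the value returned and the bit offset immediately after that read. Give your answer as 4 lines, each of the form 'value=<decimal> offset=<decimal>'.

Answer: value=169 offset=8
value=52 offset=15
value=5 offset=20
value=1 offset=21

Derivation:
Read 1: bits[0:8] width=8 -> value=169 (bin 10101001); offset now 8 = byte 1 bit 0; 32 bits remain
Read 2: bits[8:15] width=7 -> value=52 (bin 0110100); offset now 15 = byte 1 bit 7; 25 bits remain
Read 3: bits[15:20] width=5 -> value=5 (bin 00101); offset now 20 = byte 2 bit 4; 20 bits remain
Read 4: bits[20:21] width=1 -> value=1 (bin 1); offset now 21 = byte 2 bit 5; 19 bits remain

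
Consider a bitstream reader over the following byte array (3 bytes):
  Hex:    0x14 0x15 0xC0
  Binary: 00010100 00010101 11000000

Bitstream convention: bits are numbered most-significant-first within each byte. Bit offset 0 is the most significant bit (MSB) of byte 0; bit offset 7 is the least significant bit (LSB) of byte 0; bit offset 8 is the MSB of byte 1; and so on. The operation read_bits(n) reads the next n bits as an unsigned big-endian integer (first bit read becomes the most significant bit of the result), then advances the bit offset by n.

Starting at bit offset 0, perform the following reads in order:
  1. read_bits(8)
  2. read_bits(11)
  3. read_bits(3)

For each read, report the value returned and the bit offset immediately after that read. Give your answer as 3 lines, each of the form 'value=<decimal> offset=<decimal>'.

Read 1: bits[0:8] width=8 -> value=20 (bin 00010100); offset now 8 = byte 1 bit 0; 16 bits remain
Read 2: bits[8:19] width=11 -> value=174 (bin 00010101110); offset now 19 = byte 2 bit 3; 5 bits remain
Read 3: bits[19:22] width=3 -> value=0 (bin 000); offset now 22 = byte 2 bit 6; 2 bits remain

Answer: value=20 offset=8
value=174 offset=19
value=0 offset=22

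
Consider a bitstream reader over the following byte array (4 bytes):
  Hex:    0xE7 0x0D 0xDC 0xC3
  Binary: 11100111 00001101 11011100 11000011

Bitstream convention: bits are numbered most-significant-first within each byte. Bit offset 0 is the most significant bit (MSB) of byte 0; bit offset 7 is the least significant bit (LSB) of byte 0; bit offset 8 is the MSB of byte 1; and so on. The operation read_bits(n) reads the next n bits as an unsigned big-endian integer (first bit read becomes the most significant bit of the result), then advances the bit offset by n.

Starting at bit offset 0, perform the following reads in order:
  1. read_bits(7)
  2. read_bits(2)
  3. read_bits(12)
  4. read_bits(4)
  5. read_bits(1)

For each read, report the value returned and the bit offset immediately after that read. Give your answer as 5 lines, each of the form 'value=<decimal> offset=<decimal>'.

Answer: value=115 offset=7
value=2 offset=9
value=443 offset=21
value=9 offset=25
value=1 offset=26

Derivation:
Read 1: bits[0:7] width=7 -> value=115 (bin 1110011); offset now 7 = byte 0 bit 7; 25 bits remain
Read 2: bits[7:9] width=2 -> value=2 (bin 10); offset now 9 = byte 1 bit 1; 23 bits remain
Read 3: bits[9:21] width=12 -> value=443 (bin 000110111011); offset now 21 = byte 2 bit 5; 11 bits remain
Read 4: bits[21:25] width=4 -> value=9 (bin 1001); offset now 25 = byte 3 bit 1; 7 bits remain
Read 5: bits[25:26] width=1 -> value=1 (bin 1); offset now 26 = byte 3 bit 2; 6 bits remain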